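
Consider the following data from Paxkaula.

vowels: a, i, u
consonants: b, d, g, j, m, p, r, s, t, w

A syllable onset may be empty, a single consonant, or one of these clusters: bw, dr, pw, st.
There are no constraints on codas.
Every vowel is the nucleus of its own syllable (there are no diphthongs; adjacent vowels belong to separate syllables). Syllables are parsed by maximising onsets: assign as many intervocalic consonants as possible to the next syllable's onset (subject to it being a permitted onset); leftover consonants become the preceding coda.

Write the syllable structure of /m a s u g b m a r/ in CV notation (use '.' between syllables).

The vowels are a, u, a — 3 nuclei, so 3 syllables.
Between /a/ (V1) and /u/ (V2): /s/ is a single consonant, so it becomes the next onset.
Between /u/ (V2) and /a/ (V3): /gbm/ splits as /gb/ + /m/ (/m/ is the longest suffix that is a licit onset).
So the parse is ma.sugb.mar.
Mapping each syllable to C/V: /ma/ → CV, /sugb/ → CVCC, /mar/ → CVC.

CV.CVCC.CVC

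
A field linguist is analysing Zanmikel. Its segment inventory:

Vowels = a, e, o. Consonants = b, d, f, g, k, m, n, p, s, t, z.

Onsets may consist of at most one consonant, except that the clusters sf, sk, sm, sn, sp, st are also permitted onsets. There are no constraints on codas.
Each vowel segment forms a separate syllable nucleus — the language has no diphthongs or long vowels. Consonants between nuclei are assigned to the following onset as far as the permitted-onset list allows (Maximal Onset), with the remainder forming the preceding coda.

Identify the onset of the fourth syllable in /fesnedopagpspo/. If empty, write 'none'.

Nuclei (vowels): e, e, o, a, o → 5 syllables.
V1 /e/ – V2 /e/: /sn/ is a licit onset in full, so it all attaches to the next syllable.
V2 /e/ – V3 /o/: /d/ is a single consonant, so it becomes the next onset.
V3 /o/ – V4 /a/: just /p/ — single C goes to the following onset.
V4 /a/ – V5 /o/: /gpsp/; trying suffixes from longest down, /sp/ is the first permitted one, so coda /gp/ | onset /sp/.
Putting it together: fe.sne.do.pagp.spo.
Syllable 4 is /pagp/: onset /p/, nucleus /a/, coda /gp/.

p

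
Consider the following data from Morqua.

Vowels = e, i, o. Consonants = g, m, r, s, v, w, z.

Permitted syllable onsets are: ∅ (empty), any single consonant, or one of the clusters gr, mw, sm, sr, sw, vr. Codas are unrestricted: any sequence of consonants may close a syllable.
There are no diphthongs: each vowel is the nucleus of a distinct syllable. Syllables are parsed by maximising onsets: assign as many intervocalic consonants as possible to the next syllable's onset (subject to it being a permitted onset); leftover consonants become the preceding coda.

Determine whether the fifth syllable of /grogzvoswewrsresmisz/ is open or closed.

closed

Vowels present: o, o, e, e, i; each is a nucleus, giving 5 syllables.
Between /o/ (V1) and /o/ (V2): /gzv/; trying suffixes from longest down, /v/ is the first permitted one, so coda /gz/ | onset /v/.
Between /o/ (V2) and /e/ (V3): /sw/ is a licit onset in full, so it all attaches to the next syllable.
Between /e/ (V3) and /e/ (V4): /wrsr/; trying suffixes from longest down, /sr/ is the first permitted one, so coda /wr/ | onset /sr/.
Between /e/ (V4) and /i/ (V5): /sm/ — entire cluster is a permitted onset → onset /sm/, coda ∅.
Putting it together: grogz.vo.swewr.sre.smisz.
Syllable 5 is /smisz/ with coda /sz/, so it is closed.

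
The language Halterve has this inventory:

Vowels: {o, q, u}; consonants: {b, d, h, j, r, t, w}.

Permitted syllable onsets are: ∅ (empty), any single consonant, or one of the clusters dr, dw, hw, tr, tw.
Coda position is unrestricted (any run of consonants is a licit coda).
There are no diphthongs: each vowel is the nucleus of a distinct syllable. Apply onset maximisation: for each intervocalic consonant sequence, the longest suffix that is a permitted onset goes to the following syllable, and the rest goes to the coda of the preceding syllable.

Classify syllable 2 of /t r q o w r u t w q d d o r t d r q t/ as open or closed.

Vowels present: q, o, u, q, o, q; each is a nucleus, giving 6 syllables.
V1 /q/ – V2 /o/: hiatus — the boundary sits between the two vowels.
V2 /o/ – V3 /u/: cluster /wr/ — the longest permitted-onset suffix is /r/; onset = /r/, preceding coda = /w/.
V3 /u/ – V4 /q/: /tw/ — entire cluster is a permitted onset → onset /tw/, coda ∅.
V4 /q/ – V5 /o/: /dd/; trying suffixes from longest down, /d/ is the first permitted one, so coda /d/ | onset /d/.
V5 /o/ – V6 /q/: /rtdr/ — longest licit onset from the right is /dr/, leaving /rt/ as coda.
So the parse is trq.ow.ru.twqd.dort.drqt.
Syllable 2 is /ow/ with coda /w/, so it is closed.

closed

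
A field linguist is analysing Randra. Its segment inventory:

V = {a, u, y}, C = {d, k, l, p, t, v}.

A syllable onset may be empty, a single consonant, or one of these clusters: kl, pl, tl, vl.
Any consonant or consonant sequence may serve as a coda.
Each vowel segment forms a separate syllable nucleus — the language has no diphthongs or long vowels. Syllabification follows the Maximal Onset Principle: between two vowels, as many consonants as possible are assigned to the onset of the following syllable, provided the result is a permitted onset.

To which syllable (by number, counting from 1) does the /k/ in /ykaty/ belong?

The vowels are y, a, y — 3 nuclei, so 3 syllables.
/y…a/ gap (V1→V2): just /k/ — single C goes to the following onset.
/a…y/ gap (V2→V3): /t/ is a single consonant, so it becomes the next onset.
Syllabification: y.ka.ty.
The /k/ is in the onset of syllable 2 (/ka/).

2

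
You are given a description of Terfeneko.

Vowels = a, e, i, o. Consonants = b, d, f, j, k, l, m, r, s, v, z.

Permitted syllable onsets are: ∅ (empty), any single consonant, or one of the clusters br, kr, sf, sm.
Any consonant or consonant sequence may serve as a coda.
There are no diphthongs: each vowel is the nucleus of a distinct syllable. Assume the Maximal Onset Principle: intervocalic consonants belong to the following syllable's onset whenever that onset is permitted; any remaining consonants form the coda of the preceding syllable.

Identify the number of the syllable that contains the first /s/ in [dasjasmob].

Nuclei (vowels): a, a, o → 3 syllables.
σ1/σ2 boundary: cluster /sj/ — the longest permitted-onset suffix is /j/; onset = /j/, preceding coda = /s/.
σ2/σ3 boundary: cluster /sm/ — /sm/ is itself a permitted onset, so the whole cluster goes right; preceding coda = ∅.
Syllabification: das.ja.smob.
The first /s/ is in the coda of syllable 1 (/das/).

1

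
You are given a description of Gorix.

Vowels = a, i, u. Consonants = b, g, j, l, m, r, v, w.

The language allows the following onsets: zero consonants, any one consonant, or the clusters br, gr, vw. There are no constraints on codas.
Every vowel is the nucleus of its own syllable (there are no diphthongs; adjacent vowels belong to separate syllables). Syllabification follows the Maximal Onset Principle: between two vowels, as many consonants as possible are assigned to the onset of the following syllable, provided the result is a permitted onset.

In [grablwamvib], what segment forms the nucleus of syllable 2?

a

The vowels are a, a, i — 3 nuclei, so 3 syllables.
The second nucleus (vowel 2 from the left) is /a/.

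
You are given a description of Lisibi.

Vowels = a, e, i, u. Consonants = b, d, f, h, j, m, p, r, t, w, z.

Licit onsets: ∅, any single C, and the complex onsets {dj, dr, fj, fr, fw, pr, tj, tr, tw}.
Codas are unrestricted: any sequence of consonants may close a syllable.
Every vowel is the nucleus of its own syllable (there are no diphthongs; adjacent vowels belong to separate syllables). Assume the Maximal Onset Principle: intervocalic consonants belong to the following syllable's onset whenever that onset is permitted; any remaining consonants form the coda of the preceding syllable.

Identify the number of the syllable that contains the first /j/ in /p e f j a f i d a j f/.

The vowels are e, a, i, a — 4 nuclei, so 4 syllables.
/e…a/ gap (V1→V2): cluster /fj/ — /fj/ is itself a permitted onset, so the whole cluster goes right; preceding coda = ∅.
/a…i/ gap (V2→V3): /f/ → onset of the next syllable (single consonants are always licit onsets).
/i…a/ gap (V3→V4): just /d/ — single C goes to the following onset.
Result: pe.fja.fi.dajf.
The first /j/ is in the onset of syllable 2 (/fja/).

2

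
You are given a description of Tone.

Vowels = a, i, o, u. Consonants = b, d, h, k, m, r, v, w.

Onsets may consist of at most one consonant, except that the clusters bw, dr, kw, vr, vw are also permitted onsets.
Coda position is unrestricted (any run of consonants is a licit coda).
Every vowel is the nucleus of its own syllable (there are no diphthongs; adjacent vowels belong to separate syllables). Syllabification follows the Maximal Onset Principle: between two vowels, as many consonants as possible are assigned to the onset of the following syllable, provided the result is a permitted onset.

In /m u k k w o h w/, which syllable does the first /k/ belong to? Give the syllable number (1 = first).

1

Vowels present: u, o; each is a nucleus, giving 2 syllables.
σ1/σ2 boundary: cluster /kkw/ — the longest permitted-onset suffix is /kw/; onset = /kw/, preceding coda = /k/.
Putting it together: muk.kwohw.
The first /k/ is in the coda of syllable 1 (/muk/).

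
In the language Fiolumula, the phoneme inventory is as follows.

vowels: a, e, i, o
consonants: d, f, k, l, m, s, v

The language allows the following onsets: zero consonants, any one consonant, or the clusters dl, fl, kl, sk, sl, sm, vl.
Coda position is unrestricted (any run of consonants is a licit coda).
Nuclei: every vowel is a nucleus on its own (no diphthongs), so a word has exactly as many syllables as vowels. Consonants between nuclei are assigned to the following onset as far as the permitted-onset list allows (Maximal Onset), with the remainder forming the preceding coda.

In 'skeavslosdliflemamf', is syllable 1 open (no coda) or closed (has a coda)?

open

Vowels present: e, a, o, i, e, a; each is a nucleus, giving 6 syllables.
Between /e/ (V1) and /a/ (V2): nothing intervenes; syllable break is V.V.
Between /a/ (V2) and /o/ (V3): /vsl/; trying suffixes from longest down, /sl/ is the first permitted one, so coda /v/ | onset /sl/.
Between /o/ (V3) and /i/ (V4): /sdl/; trying suffixes from longest down, /dl/ is the first permitted one, so coda /s/ | onset /dl/.
Between /i/ (V4) and /e/ (V5): /fl/ is a licit onset in full, so it all attaches to the next syllable.
Between /e/ (V5) and /a/ (V6): just /m/ — single C goes to the following onset.
Syllabification: ske.av.slos.dli.fle.mamf.
Syllable 1 is /ske/; it ends in its nucleus with no coda, so it is open.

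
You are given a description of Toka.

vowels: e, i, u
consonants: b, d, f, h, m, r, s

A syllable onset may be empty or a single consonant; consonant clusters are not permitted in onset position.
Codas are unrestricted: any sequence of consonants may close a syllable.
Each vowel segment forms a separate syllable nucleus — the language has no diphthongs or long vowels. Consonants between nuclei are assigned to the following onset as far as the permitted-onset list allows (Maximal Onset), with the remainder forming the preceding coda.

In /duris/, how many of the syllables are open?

The vowels are u, i — 2 nuclei, so 2 syllables.
σ1/σ2 boundary: just /r/ — single C goes to the following onset.
Putting it together: du.ris.
Classifying each syllable: /du/ (open), /ris/ (closed).
Open syllables: 1.

1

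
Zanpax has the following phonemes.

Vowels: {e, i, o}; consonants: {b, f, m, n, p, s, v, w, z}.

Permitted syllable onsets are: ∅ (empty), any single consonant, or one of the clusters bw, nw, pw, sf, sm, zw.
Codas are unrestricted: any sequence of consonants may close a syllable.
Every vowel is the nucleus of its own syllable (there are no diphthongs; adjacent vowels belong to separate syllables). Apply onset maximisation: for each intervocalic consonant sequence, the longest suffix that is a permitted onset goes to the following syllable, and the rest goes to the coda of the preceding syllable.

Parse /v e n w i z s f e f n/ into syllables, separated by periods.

ve.nwiz.sfefn

Nuclei (vowels): e, i, e → 3 syllables.
V1 /e/ – V2 /i/: /nw/ — entire cluster is a permitted onset → onset /nw/, coda ∅.
V2 /i/ – V3 /e/: cluster /zsf/ — the longest permitted-onset suffix is /sf/; onset = /sf/, preceding coda = /z/.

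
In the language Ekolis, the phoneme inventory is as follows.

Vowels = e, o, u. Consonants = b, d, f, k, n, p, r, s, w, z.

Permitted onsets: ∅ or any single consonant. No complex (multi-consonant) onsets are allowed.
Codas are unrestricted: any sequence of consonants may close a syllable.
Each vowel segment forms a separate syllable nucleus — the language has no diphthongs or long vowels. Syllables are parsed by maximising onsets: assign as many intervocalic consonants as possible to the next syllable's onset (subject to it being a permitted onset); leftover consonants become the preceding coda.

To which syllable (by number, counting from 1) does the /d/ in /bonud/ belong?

Vowels present: o, u; each is a nucleus, giving 2 syllables.
/o…u/ gap (V1→V2): /n/ is a single consonant, so it becomes the next onset.
So the parse is bo.nud.
The /d/ is in the coda of syllable 2 (/nud/).

2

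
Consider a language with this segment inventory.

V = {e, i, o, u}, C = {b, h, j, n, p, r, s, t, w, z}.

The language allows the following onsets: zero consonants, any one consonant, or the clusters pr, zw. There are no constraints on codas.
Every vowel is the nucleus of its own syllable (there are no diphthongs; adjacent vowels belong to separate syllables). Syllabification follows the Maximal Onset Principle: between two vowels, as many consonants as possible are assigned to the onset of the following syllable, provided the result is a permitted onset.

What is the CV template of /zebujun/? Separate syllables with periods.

Vowels present: e, u, u; each is a nucleus, giving 3 syllables.
σ1/σ2 boundary: just /b/ — single C goes to the following onset.
σ2/σ3 boundary: /j/ is a single consonant, so it becomes the next onset.
So the parse is ze.bu.jun.
Mapping each syllable to C/V: /ze/ → CV, /bu/ → CV, /jun/ → CVC.

CV.CV.CVC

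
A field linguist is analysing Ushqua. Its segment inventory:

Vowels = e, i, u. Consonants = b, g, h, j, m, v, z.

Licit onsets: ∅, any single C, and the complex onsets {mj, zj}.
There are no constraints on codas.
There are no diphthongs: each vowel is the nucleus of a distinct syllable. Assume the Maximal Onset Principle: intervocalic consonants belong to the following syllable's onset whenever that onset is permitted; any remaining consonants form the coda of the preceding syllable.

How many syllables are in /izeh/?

2

Vowels present: i, e; each is a nucleus, giving 2 syllables.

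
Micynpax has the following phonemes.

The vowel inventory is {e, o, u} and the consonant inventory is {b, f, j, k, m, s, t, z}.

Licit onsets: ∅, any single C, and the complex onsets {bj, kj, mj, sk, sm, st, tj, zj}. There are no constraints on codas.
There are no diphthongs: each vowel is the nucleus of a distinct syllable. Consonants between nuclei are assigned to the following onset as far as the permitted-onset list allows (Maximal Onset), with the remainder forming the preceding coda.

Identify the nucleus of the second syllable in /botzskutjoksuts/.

u

Nuclei (vowels): o, u, o, u → 4 syllables.
The second nucleus (vowel 2 from the left) is /u/.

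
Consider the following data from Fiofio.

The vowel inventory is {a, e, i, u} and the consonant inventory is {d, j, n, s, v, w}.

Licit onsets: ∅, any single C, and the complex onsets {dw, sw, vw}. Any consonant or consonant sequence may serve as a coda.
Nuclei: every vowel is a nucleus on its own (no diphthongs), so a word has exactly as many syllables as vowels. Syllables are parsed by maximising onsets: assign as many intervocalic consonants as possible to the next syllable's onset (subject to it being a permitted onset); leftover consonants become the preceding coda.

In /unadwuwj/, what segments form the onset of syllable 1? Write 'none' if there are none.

Vowels present: u, a, u; each is a nucleus, giving 3 syllables.
V1 /u/ – V2 /a/: /n/ is a single consonant, so it becomes the next onset.
V2 /a/ – V3 /u/: cluster /dw/ — /dw/ is itself a permitted onset, so the whole cluster goes right; preceding coda = ∅.
So the parse is u.na.dwuwj.
Syllable 1 is /u/: onset ∅, nucleus /u/, coda ∅.

none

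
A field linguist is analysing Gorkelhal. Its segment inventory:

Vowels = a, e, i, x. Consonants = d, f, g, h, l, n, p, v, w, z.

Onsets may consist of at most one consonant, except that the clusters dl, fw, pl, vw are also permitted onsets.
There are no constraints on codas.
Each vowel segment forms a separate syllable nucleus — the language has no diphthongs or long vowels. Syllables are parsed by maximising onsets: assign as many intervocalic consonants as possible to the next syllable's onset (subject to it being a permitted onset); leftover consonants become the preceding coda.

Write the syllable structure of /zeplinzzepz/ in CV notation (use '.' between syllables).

Nuclei (vowels): e, i, e → 3 syllables.
V1 /e/ – V2 /i/: /pl/ — entire cluster is a permitted onset → onset /pl/, coda ∅.
V2 /i/ – V3 /e/: /nzz/; trying suffixes from longest down, /z/ is the first permitted one, so coda /nz/ | onset /z/.
Syllabification: ze.plinz.zepz.
Mapping each syllable to C/V: /ze/ → CV, /plinz/ → CCVCC, /zepz/ → CVCC.

CV.CCVCC.CVCC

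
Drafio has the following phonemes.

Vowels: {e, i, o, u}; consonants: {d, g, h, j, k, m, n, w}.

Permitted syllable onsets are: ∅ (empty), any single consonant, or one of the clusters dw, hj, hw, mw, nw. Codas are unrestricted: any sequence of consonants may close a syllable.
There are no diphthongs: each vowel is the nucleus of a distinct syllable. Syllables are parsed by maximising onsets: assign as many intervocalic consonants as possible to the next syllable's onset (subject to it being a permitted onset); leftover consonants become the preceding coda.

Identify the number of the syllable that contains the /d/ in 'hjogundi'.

Nuclei (vowels): o, u, i → 3 syllables.
Between /o/ (V1) and /u/ (V2): just /g/ — single C goes to the following onset.
Between /u/ (V2) and /i/ (V3): /nd/ — longest licit onset from the right is /d/, leaving /n/ as coda.
Putting it together: hjo.gun.di.
The /d/ is in the onset of syllable 3 (/di/).

3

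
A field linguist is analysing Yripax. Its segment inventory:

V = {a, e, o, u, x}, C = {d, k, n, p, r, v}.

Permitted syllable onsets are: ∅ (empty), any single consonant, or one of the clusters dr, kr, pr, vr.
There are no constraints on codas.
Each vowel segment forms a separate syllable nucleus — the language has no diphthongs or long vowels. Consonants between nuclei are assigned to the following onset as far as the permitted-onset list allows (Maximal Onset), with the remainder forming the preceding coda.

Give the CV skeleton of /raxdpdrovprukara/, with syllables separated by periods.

The vowels are a, x, o, u, a, a — 6 nuclei, so 6 syllables.
/a…x/ gap (V1→V2): hiatus — the boundary sits between the two vowels.
/x…o/ gap (V2→V3): /dpdr/ splits as /dp/ + /dr/ (/dr/ is the longest suffix that is a licit onset).
/o…u/ gap (V3→V4): /vpr/ — longest licit onset from the right is /pr/, leaving /v/ as coda.
/u…a/ gap (V4→V5): /k/ → onset of the next syllable (single consonants are always licit onsets).
/a…a/ gap (V5→V6): just /r/ — single C goes to the following onset.
So the parse is ra.xdp.drov.pru.ka.ra.
Mapping each syllable to C/V: /ra/ → CV, /xdp/ → VCC, /drov/ → CCVC, /pru/ → CCV, /ka/ → CV, /ra/ → CV.

CV.VCC.CCVC.CCV.CV.CV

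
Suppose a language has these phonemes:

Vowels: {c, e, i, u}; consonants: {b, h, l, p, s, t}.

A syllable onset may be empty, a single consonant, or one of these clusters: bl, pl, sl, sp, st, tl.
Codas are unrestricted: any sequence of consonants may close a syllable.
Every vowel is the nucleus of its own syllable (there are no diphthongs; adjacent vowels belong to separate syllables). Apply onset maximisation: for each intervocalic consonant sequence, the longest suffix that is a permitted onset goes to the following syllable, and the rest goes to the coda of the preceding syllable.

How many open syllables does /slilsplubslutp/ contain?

0

Nuclei (vowels): i, u, u → 3 syllables.
σ1/σ2 boundary: /lspl/; trying suffixes from longest down, /pl/ is the first permitted one, so coda /ls/ | onset /pl/.
σ2/σ3 boundary: /bsl/; trying suffixes from longest down, /sl/ is the first permitted one, so coda /b/ | onset /sl/.
Putting it together: slils.plub.slutp.
Classifying each syllable: /slils/ (closed), /plub/ (closed), /slutp/ (closed).
Open syllables: 0.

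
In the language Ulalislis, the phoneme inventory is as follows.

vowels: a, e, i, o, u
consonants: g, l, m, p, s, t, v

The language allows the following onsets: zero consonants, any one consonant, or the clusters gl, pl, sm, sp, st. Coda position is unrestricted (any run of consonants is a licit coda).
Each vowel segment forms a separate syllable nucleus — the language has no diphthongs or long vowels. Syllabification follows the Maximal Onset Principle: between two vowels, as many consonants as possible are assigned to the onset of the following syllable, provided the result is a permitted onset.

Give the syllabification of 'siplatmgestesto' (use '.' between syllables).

si.platm.ge.ste.sto

The vowels are i, a, e, e, o — 5 nuclei, so 5 syllables.
Between /i/ (V1) and /a/ (V2): /pl/ is a licit onset in full, so it all attaches to the next syllable.
Between /a/ (V2) and /e/ (V3): /tmg/; trying suffixes from longest down, /g/ is the first permitted one, so coda /tm/ | onset /g/.
Between /e/ (V3) and /e/ (V4): cluster /st/ — /st/ is itself a permitted onset, so the whole cluster goes right; preceding coda = ∅.
Between /e/ (V4) and /o/ (V5): cluster /st/ — /st/ is itself a permitted onset, so the whole cluster goes right; preceding coda = ∅.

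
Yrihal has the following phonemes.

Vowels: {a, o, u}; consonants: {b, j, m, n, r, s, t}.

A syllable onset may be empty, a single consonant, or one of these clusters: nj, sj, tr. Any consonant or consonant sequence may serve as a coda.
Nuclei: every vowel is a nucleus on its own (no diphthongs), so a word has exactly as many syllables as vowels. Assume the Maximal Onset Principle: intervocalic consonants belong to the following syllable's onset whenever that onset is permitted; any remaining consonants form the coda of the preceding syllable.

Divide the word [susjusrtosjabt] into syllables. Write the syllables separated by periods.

su.sjusr.to.sjabt

Vowels present: u, u, o, a; each is a nucleus, giving 4 syllables.
σ1/σ2 boundary: /sj/ — entire cluster is a permitted onset → onset /sj/, coda ∅.
σ2/σ3 boundary: /srt/ splits as /sr/ + /t/ (/t/ is the longest suffix that is a licit onset).
σ3/σ4 boundary: cluster /sj/ — /sj/ is itself a permitted onset, so the whole cluster goes right; preceding coda = ∅.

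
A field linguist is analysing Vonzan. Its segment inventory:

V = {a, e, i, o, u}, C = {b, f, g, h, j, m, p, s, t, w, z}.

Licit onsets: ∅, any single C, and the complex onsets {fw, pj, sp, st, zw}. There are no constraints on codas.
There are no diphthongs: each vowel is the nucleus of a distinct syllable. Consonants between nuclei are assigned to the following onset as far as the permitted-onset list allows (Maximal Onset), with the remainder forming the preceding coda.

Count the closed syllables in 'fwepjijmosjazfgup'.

4

Nuclei (vowels): e, i, o, a, u → 5 syllables.
V1 /e/ – V2 /i/: /pj/ is a licit onset in full, so it all attaches to the next syllable.
V2 /i/ – V3 /o/: /jm/ — longest licit onset from the right is /m/, leaving /j/ as coda.
V3 /o/ – V4 /a/: cluster /sj/ — the longest permitted-onset suffix is /j/; onset = /j/, preceding coda = /s/.
V4 /a/ – V5 /u/: /zfg/; trying suffixes from longest down, /g/ is the first permitted one, so coda /zf/ | onset /g/.
Result: fwe.pjij.mos.jazf.gup.
Classifying each syllable: /fwe/ (open), /pjij/ (closed), /mos/ (closed), /jazf/ (closed), /gup/ (closed).
Closed syllables: 4.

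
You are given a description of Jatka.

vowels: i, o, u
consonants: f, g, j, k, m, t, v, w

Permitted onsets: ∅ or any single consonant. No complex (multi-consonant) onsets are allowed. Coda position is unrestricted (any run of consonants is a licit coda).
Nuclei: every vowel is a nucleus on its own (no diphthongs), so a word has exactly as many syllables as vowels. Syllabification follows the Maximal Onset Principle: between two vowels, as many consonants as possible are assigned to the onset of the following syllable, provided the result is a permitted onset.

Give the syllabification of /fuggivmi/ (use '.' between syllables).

Nuclei (vowels): u, i, i → 3 syllables.
σ1/σ2 boundary: /gg/; trying suffixes from longest down, /g/ is the first permitted one, so coda /g/ | onset /g/.
σ2/σ3 boundary: cluster /vm/ — the longest permitted-onset suffix is /m/; onset = /m/, preceding coda = /v/.

fug.giv.mi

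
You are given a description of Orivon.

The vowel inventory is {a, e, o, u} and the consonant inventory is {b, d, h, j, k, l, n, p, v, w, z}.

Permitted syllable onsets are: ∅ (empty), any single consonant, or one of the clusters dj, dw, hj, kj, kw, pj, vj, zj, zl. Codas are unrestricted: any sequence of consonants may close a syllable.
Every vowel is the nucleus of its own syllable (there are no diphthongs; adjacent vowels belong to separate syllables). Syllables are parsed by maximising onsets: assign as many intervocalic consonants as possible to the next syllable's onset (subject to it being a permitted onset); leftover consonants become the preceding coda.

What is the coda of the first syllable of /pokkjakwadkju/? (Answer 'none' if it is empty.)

k

Vowels present: o, a, a, u; each is a nucleus, giving 4 syllables.
V1 /o/ – V2 /a/: /kkj/; trying suffixes from longest down, /kj/ is the first permitted one, so coda /k/ | onset /kj/.
V2 /a/ – V3 /a/: /kw/ — entire cluster is a permitted onset → onset /kw/, coda ∅.
V3 /a/ – V4 /u/: /dkj/ — longest licit onset from the right is /kj/, leaving /d/ as coda.
Syllabification: pok.kja.kwad.kju.
Syllable 1 is /pok/: onset /p/, nucleus /o/, coda /k/.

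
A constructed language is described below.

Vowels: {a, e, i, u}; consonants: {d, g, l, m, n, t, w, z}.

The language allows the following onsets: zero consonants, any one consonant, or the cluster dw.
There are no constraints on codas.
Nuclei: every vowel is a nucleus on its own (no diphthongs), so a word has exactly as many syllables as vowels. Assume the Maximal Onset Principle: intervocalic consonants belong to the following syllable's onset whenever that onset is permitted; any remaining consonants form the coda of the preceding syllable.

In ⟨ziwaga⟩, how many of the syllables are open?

The vowels are i, a, a — 3 nuclei, so 3 syllables.
Between /i/ (V1) and /a/ (V2): /w/ is a single consonant, so it becomes the next onset.
Between /a/ (V2) and /a/ (V3): /g/ → onset of the next syllable (single consonants are always licit onsets).
So the parse is zi.wa.ga.
Classifying each syllable: /zi/ (open), /wa/ (open), /ga/ (open).
Open syllables: 3.

3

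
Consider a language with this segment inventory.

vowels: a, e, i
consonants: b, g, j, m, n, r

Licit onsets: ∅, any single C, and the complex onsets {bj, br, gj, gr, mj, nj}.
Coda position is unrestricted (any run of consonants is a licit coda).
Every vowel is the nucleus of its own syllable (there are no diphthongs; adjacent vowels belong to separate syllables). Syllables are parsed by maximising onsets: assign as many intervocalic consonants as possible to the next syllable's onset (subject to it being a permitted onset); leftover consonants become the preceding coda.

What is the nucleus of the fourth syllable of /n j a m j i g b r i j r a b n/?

The vowels are a, i, i, a — 4 nuclei, so 4 syllables.
The fourth nucleus (vowel 4 from the left) is /a/.

a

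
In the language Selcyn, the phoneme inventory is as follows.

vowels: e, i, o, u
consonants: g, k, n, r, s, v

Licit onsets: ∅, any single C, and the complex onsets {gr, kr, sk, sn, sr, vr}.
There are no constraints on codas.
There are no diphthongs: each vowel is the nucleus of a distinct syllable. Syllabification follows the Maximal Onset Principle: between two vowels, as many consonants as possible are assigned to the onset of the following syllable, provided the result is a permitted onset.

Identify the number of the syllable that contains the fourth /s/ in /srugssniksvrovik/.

Nuclei (vowels): u, i, o, i → 4 syllables.
/u…i/ gap (V1→V2): /gssn/; trying suffixes from longest down, /sn/ is the first permitted one, so coda /gs/ | onset /sn/.
/i…o/ gap (V2→V3): /ksvr/ — longest licit onset from the right is /vr/, leaving /ks/ as coda.
/o…i/ gap (V3→V4): /v/ is a single consonant, so it becomes the next onset.
Result: srugs.sniks.vro.vik.
The fourth /s/ is in the coda of syllable 2 (/sniks/).

2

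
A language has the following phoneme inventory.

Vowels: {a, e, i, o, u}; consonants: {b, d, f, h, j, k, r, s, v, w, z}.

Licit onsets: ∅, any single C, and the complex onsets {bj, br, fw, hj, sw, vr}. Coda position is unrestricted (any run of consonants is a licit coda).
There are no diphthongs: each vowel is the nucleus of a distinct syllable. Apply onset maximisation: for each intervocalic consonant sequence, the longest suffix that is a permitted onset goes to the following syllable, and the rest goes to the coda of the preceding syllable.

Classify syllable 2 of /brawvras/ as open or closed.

The vowels are a, a — 2 nuclei, so 2 syllables.
Between /a/ (V1) and /a/ (V2): cluster /wvr/ — the longest permitted-onset suffix is /vr/; onset = /vr/, preceding coda = /w/.
Putting it together: braw.vras.
Syllable 2 is /vras/ with coda /s/, so it is closed.

closed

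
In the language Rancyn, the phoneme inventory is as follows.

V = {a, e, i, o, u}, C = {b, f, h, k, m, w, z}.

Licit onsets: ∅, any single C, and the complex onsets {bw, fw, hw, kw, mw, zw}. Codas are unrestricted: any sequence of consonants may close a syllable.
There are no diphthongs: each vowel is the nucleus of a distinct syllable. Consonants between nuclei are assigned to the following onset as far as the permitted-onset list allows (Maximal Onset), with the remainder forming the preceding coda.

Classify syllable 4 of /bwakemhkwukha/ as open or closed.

The vowels are a, e, u, a — 4 nuclei, so 4 syllables.
Between /a/ (V1) and /e/ (V2): /k/ → onset of the next syllable (single consonants are always licit onsets).
Between /e/ (V2) and /u/ (V3): /mhkw/ — longest licit onset from the right is /kw/, leaving /mh/ as coda.
Between /u/ (V3) and /a/ (V4): /kh/; trying suffixes from longest down, /h/ is the first permitted one, so coda /k/ | onset /h/.
Putting it together: bwa.kemh.kwuk.ha.
Syllable 4 is /ha/; it ends in its nucleus with no coda, so it is open.

open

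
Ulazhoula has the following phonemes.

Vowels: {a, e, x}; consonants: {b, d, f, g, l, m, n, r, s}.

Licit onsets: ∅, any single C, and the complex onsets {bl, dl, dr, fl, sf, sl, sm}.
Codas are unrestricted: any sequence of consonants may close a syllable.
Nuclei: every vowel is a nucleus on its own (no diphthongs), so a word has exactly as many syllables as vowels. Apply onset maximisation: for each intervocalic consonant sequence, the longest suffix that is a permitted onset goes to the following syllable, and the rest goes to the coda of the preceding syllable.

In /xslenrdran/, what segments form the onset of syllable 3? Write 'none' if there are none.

dr

Vowels present: x, e, a; each is a nucleus, giving 3 syllables.
/x…e/ gap (V1→V2): /sl/ — entire cluster is a permitted onset → onset /sl/, coda ∅.
/e…a/ gap (V2→V3): /nrdr/ splits as /nr/ + /dr/ (/dr/ is the longest suffix that is a licit onset).
Putting it together: x.slenr.dran.
Syllable 3 is /dran/: onset /dr/, nucleus /a/, coda /n/.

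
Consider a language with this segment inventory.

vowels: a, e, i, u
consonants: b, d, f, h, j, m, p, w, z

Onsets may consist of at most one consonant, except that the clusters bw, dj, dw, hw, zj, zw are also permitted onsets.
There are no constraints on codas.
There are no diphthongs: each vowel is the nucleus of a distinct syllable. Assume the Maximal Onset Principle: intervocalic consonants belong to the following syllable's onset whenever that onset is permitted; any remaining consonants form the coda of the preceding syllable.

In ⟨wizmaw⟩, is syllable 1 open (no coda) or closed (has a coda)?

The vowels are i, a — 2 nuclei, so 2 syllables.
Between /i/ (V1) and /a/ (V2): cluster /zm/ — the longest permitted-onset suffix is /m/; onset = /m/, preceding coda = /z/.
Putting it together: wiz.maw.
Syllable 1 is /wiz/ with coda /z/, so it is closed.

closed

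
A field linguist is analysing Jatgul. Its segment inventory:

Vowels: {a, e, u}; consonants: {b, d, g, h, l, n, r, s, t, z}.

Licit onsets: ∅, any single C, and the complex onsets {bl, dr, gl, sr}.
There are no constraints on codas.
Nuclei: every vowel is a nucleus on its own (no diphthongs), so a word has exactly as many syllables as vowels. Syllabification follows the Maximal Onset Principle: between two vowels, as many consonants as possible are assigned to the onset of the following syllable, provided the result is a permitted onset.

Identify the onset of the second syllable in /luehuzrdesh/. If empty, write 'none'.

none

Vowels present: u, e, u, e; each is a nucleus, giving 4 syllables.
V1 /u/ – V2 /e/: no consonants, so the boundary falls immediately after /u/.
V2 /e/ – V3 /u/: just /h/ — single C goes to the following onset.
V3 /u/ – V4 /e/: /zrd/ splits as /zr/ + /d/ (/d/ is the longest suffix that is a licit onset).
Putting it together: lu.e.huzr.desh.
Syllable 2 is /e/: onset ∅, nucleus /e/, coda ∅.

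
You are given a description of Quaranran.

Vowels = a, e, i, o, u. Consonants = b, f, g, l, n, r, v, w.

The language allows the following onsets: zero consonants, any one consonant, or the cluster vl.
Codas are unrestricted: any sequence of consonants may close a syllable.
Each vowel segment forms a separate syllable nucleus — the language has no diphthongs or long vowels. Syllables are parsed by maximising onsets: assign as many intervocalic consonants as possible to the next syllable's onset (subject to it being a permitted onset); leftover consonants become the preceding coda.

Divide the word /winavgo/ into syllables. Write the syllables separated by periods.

wi.nav.go

Vowels present: i, a, o; each is a nucleus, giving 3 syllables.
/i…a/ gap (V1→V2): just /n/ — single C goes to the following onset.
/a…o/ gap (V2→V3): cluster /vg/ — the longest permitted-onset suffix is /g/; onset = /g/, preceding coda = /v/.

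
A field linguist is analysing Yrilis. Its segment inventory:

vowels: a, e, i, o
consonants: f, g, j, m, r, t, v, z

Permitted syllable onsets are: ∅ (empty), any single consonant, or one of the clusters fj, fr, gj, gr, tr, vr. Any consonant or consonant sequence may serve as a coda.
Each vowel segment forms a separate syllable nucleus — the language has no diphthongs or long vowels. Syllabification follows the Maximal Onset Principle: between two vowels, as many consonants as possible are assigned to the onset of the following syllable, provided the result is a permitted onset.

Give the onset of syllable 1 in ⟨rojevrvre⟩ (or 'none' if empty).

Vowels present: o, e, e; each is a nucleus, giving 3 syllables.
/o…e/ gap (V1→V2): /j/ → onset of the next syllable (single consonants are always licit onsets).
/e…e/ gap (V2→V3): /vrvr/; trying suffixes from longest down, /vr/ is the first permitted one, so coda /vr/ | onset /vr/.
Syllabification: ro.jevr.vre.
Syllable 1 is /ro/: onset /r/, nucleus /o/, coda ∅.

r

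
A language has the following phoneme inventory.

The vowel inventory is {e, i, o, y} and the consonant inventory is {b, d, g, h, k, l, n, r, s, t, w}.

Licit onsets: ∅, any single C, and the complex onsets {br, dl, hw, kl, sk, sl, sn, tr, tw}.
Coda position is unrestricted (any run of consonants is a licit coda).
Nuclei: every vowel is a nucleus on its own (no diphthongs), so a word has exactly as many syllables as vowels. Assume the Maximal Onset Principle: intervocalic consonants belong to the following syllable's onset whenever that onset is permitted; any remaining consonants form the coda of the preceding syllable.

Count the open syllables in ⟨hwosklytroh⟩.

The vowels are o, y, o — 3 nuclei, so 3 syllables.
/o…y/ gap (V1→V2): /skl/ splits as /s/ + /kl/ (/kl/ is the longest suffix that is a licit onset).
/y…o/ gap (V2→V3): /tr/ — entire cluster is a permitted onset → onset /tr/, coda ∅.
Syllabification: hwos.kly.troh.
Classifying each syllable: /hwos/ (closed), /kly/ (open), /troh/ (closed).
Open syllables: 1.

1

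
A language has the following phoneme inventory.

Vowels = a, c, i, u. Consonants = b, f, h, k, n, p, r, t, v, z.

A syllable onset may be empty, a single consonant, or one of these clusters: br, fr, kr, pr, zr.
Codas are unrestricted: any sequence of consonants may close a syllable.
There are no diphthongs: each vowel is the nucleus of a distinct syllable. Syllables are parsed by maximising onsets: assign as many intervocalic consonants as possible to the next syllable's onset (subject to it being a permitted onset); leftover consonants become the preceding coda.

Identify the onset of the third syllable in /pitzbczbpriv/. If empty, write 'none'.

Vowels present: i, c, i; each is a nucleus, giving 3 syllables.
V1 /i/ – V2 /c/: /tzb/ — longest licit onset from the right is /b/, leaving /tz/ as coda.
V2 /c/ – V3 /i/: /zbpr/ splits as /zb/ + /pr/ (/pr/ is the longest suffix that is a licit onset).
Putting it together: pitz.bczb.priv.
Syllable 3 is /priv/: onset /pr/, nucleus /i/, coda /v/.

pr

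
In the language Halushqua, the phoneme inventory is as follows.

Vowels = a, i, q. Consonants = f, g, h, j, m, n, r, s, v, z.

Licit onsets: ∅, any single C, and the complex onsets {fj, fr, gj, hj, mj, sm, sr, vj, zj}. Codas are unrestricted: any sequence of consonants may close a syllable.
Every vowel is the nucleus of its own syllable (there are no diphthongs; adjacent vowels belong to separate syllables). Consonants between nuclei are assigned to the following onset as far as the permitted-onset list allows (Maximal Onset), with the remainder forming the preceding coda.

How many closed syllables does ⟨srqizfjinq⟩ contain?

1

Nuclei (vowels): q, i, i, q → 4 syllables.
σ1/σ2 boundary: hiatus — the boundary sits between the two vowels.
σ2/σ3 boundary: /zfj/; trying suffixes from longest down, /fj/ is the first permitted one, so coda /z/ | onset /fj/.
σ3/σ4 boundary: /n/ → onset of the next syllable (single consonants are always licit onsets).
So the parse is srq.iz.fji.nq.
Classifying each syllable: /srq/ (open), /iz/ (closed), /fji/ (open), /nq/ (open).
Closed syllables: 1.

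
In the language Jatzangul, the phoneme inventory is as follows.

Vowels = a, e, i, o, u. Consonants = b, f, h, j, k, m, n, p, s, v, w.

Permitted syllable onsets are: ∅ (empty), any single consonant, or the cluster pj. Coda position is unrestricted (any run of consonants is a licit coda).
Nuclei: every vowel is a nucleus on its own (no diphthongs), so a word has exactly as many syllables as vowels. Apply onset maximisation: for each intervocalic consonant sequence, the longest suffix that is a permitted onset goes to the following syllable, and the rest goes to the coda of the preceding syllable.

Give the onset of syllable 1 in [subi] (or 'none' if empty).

s

Vowels present: u, i; each is a nucleus, giving 2 syllables.
σ1/σ2 boundary: /b/ is a single consonant, so it becomes the next onset.
So the parse is su.bi.
Syllable 1 is /su/: onset /s/, nucleus /u/, coda ∅.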